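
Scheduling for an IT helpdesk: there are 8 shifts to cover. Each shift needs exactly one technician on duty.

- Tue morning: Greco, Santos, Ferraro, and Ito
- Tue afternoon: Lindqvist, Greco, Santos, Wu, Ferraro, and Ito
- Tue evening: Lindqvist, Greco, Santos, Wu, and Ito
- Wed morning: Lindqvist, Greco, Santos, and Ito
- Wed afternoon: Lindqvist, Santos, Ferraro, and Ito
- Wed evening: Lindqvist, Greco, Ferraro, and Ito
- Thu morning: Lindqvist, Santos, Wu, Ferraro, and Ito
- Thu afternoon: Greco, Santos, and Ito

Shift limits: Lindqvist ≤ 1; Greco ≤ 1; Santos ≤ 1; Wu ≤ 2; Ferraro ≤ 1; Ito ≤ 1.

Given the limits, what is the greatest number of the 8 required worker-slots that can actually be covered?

7

Total capacity across all technicians is 1+1+1+2+1+1 = 7, and 8 slots are needed, so at most 7 can be filled.
An assignment achieving 7: Tue morning→Santos, Tue evening→Wu, Wed morning→Lindqvist, Wed afternoon→Ferraro, Wed evening→Ito, Thu morning→Wu, Thu afternoon→Greco.
Loads: Lindqvist 1/1, Greco 1/1, Santos 1/1, Wu 2/2, Ferraro 1/1, Ito 1/1.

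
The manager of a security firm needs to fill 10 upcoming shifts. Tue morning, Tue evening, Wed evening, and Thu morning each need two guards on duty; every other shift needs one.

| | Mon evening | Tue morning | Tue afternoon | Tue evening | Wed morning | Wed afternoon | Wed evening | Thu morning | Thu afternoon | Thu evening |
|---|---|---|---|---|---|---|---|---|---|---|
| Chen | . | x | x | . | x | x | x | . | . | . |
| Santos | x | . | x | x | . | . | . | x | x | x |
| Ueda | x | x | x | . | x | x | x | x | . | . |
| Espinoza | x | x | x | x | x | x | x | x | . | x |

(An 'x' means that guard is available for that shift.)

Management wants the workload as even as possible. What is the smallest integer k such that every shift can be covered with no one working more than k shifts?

4

With 4 guards and 14 worker-slots to fill, someone must work at least ⌈14/4⌉ = 4 shifts, so k ≥ 4.
k = 4 works: Mon evening→Santos, Tue morning→Chen+Ueda, Tue afternoon→Ueda, Tue evening→Santos+Espinoza, Wed morning→Chen, Wed afternoon→Chen, Wed evening→Chen+Ueda, Thu morning→Ueda+Espinoza, Thu afternoon→Santos, Thu evening→Santos.
Loads: Chen 4, Santos 4, Ueda 4, Espinoza 2 — all ≤ 4.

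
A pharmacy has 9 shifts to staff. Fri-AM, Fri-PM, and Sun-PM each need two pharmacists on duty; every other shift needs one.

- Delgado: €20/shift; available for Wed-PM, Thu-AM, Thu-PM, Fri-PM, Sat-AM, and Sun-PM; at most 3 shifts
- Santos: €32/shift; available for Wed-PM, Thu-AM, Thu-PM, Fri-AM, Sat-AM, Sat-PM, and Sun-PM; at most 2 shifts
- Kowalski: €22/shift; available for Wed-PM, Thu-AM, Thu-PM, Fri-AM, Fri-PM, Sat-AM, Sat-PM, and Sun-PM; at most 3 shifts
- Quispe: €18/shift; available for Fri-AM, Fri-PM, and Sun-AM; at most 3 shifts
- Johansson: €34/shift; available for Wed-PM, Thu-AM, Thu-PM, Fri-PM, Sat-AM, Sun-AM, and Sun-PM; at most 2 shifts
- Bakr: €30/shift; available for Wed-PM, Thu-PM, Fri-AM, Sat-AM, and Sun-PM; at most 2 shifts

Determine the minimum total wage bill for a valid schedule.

Picking the cheapest available pharmacist for each shift independently would cost €240, but that ignores the shift limits.
An optimal schedule: Wed-PM→Delgado, Thu-AM→Delgado, Thu-PM→Delgado, Fri-AM→Quispe+Bakr, Fri-PM→Quispe+Kowalski, Sat-AM→Kowalski, Sat-PM→Kowalski, Sun-AM→Quispe, Sun-PM→Bakr+Santos.
Total: 20 + 20 + 20 + 18 + 30 + 18 + 22 + 22 + 22 + 18 + 30 + 32 = €272.

€272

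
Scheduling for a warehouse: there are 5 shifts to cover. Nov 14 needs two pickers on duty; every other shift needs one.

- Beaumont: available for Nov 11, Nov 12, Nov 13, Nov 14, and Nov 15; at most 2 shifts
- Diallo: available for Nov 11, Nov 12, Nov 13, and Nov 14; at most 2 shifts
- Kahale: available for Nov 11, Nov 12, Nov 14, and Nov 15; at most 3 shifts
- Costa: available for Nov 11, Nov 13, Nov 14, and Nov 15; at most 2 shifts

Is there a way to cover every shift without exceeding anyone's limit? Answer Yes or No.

Yes

One valid schedule: Nov 11→Diallo, Nov 12→Beaumont, Nov 13→Beaumont, Nov 14→Diallo+Kahale, Nov 15→Kahale.
Loads: Beaumont 2/2, Diallo 2/2, Kahale 2/3, Costa 0/2 — all within limits.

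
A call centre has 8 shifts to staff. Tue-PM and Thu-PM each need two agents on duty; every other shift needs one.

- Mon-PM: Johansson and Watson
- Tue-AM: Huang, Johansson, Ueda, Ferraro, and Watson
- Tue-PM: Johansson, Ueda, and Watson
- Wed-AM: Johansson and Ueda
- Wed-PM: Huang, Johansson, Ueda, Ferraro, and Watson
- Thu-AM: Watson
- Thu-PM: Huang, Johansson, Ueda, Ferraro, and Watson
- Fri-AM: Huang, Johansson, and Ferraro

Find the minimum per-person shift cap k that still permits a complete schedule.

2

With 5 agents and 10 worker-slots to fill, someone must work at least ⌈10/5⌉ = 2 shifts, so k ≥ 2.
k = 2 works: Mon-PM→Johansson, Tue-AM→Huang, Tue-PM→Ueda+Watson, Wed-AM→Johansson, Wed-PM→Ferraro, Thu-AM→Watson, Thu-PM→Ueda+Ferraro, Fri-AM→Huang.
Loads: Huang 2, Johansson 2, Ueda 2, Ferraro 2, Watson 2 — all ≤ 2.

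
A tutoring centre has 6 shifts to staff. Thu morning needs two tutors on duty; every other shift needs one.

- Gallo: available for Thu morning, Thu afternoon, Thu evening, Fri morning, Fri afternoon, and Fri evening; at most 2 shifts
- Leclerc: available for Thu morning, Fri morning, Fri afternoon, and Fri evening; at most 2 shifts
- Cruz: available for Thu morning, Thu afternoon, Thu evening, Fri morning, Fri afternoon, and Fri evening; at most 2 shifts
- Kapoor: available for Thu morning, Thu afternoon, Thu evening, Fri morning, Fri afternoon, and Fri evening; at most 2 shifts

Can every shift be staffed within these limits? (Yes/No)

One valid schedule: Thu morning→Cruz+Kapoor, Thu afternoon→Gallo, Thu evening→Gallo, Fri morning→Leclerc, Fri afternoon→Leclerc, Fri evening→Cruz.
Loads: Gallo 2/2, Leclerc 2/2, Cruz 2/2, Kapoor 1/2 — all within limits.

Yes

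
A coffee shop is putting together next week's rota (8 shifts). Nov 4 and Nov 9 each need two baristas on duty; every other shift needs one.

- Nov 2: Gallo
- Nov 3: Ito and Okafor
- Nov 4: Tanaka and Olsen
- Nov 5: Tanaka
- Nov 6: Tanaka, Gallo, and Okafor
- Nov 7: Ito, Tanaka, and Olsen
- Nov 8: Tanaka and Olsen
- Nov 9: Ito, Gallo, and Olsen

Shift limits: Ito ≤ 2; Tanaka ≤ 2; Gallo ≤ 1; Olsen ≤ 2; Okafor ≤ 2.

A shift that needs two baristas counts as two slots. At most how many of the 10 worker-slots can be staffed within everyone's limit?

9

Total capacity across all baristas is 2+2+1+2+2 = 9, and 10 slots are needed, so at most 9 can be filled.
An assignment achieving 9: Nov 2→Gallo, Nov 3→Okafor, Nov 4→Tanaka+Olsen, Nov 5→Tanaka, Nov 6→Okafor, Nov 7→Ito, Nov 8→Olsen, Nov 9→Ito.
Loads: Ito 2/2, Tanaka 2/2, Gallo 1/1, Olsen 2/2, Okafor 2/2.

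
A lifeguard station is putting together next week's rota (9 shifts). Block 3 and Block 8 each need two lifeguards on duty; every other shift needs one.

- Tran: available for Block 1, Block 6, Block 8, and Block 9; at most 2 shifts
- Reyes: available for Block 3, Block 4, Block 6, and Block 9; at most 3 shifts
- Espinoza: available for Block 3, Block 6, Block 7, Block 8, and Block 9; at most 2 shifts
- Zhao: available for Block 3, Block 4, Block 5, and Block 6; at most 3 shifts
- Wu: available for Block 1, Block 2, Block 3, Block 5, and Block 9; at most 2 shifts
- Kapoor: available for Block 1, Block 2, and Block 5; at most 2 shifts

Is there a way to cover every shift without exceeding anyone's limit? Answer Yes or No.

Block 7 can only be covered by Espinoza, so that assignment is forced.
Block 8 can only be covered by Tran and Espinoza, so that assignment is forced.
One valid schedule: Block 1→Tran, Block 2→Wu, Block 3→Zhao+Wu, Block 4→Reyes, Block 5→Zhao, Block 6→Reyes, Block 7→Espinoza, Block 8→Tran+Espinoza, Block 9→Reyes.
Loads: Tran 2/2, Reyes 3/3, Espinoza 2/2, Zhao 2/3, Wu 2/2, Kapoor 0/2 — all within limits.

Yes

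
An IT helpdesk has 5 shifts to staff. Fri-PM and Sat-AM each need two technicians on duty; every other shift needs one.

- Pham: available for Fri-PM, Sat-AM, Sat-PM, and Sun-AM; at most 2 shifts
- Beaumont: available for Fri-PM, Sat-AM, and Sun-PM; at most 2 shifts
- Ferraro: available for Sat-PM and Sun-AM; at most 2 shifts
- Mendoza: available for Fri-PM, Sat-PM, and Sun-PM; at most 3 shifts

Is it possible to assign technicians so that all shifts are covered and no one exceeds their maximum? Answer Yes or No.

Yes

Sat-AM can only be covered by Pham and Beaumont, so that assignment is forced.
One valid schedule: Fri-PM→Beaumont+Mendoza, Sat-AM→Pham+Beaumont, Sat-PM→Ferraro, Sun-AM→Pham, Sun-PM→Mendoza.
Loads: Pham 2/2, Beaumont 2/2, Ferraro 1/2, Mendoza 2/3 — all within limits.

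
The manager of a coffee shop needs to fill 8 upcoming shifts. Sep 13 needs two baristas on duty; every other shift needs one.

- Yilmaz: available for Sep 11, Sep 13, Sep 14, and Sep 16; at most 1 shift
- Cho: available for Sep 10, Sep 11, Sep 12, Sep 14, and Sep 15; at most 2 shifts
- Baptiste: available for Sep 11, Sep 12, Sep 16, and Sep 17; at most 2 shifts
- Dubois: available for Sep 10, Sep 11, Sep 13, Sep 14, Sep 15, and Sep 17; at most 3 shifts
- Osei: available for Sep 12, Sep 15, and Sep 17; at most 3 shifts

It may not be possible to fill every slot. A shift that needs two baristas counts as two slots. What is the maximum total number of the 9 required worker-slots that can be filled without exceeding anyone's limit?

9

Total capacity across all baristas is 1+2+2+3+3 = 11, and 9 slots are needed, so at most 9 can be filled.
An assignment achieving 9: Sep 10→Cho, Sep 11→Baptiste, Sep 12→Cho, Sep 13→Yilmaz+Dubois, Sep 14→Dubois, Sep 15→Dubois, Sep 16→Baptiste, Sep 17→Osei.
Loads: Yilmaz 1/1, Cho 2/2, Baptiste 2/2, Dubois 3/3, Osei 1/3.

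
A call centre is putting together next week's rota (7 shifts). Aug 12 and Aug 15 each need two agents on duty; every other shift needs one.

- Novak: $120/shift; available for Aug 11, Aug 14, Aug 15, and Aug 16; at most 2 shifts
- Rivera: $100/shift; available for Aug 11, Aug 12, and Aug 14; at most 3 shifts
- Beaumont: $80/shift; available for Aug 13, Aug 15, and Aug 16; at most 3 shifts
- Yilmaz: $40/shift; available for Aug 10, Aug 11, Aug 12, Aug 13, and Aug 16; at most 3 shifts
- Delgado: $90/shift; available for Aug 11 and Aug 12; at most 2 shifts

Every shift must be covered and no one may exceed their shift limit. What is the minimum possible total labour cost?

Aug 10 can only be covered by Yilmaz, so that assignment is forced.
Aug 15 can only be covered by Novak and Beaumont, so that assignment is forced.
Picking the cheapest available agent for each shift independently would cost $590, but that ignores the shift limits.
An optimal schedule: Aug 10→Yilmaz, Aug 11→Yilmaz, Aug 12→Yilmaz+Delgado, Aug 13→Beaumont, Aug 14→Rivera, Aug 15→Beaumont+Novak, Aug 16→Beaumont.
Total: 40 + 40 + 40 + 90 + 80 + 100 + 80 + 120 + 80 = $670.

$670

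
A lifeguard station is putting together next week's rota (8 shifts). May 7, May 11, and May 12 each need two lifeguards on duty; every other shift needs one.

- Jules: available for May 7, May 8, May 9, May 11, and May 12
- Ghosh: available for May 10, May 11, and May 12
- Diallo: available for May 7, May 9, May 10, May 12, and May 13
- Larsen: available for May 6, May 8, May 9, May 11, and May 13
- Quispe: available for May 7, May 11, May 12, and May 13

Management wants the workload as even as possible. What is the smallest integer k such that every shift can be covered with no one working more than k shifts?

With 5 lifeguards and 11 worker-slots to fill, someone must work at least ⌈11/5⌉ = 3 shifts, so k ≥ 3.
k = 3 works: May 6→Larsen, May 7→Jules+Diallo, May 8→Jules, May 9→Jules, May 10→Ghosh, May 11→Ghosh+Larsen, May 12→Ghosh+Diallo, May 13→Diallo.
Loads: Jules 3, Ghosh 3, Diallo 3, Larsen 2, Quispe 0 — all ≤ 3.

3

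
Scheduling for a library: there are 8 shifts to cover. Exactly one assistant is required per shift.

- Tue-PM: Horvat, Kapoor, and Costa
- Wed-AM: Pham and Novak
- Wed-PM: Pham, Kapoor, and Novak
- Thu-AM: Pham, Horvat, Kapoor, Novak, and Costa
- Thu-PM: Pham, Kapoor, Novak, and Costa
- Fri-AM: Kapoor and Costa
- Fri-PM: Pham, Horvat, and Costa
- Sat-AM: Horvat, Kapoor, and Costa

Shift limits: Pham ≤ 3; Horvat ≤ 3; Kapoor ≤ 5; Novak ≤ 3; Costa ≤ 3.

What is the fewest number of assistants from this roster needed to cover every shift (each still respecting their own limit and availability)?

2

8 slots to fill and no one can take more than 5, so at least ⌈8/5⌉ = 2 assistants are needed.
Pham and Kapoor alone can cover everything: Tue-PM→Kapoor, Wed-AM→Pham, Wed-PM→Pham, Thu-AM→Kapoor, Thu-PM→Kapoor, Fri-AM→Kapoor, Fri-PM→Pham, Sat-AM→Kapoor.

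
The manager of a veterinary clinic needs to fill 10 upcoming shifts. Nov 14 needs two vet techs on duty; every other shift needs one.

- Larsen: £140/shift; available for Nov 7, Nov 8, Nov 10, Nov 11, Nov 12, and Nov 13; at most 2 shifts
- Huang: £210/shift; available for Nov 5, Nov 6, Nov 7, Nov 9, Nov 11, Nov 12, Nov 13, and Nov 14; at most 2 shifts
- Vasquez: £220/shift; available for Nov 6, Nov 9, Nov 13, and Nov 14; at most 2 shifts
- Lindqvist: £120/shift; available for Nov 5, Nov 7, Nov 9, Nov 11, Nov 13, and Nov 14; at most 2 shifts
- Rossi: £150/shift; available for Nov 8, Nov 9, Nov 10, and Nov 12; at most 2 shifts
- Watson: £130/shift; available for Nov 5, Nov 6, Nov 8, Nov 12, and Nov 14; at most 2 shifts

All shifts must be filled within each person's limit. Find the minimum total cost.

£1720

Picking the cheapest available vet tech for each shift independently would cost £1380, but that ignores the shift limits.
An optimal schedule: Nov 5→Lindqvist, Nov 6→Watson, Nov 7→Lindqvist, Nov 8→Watson, Nov 9→Rossi, Nov 10→Larsen, Nov 11→Larsen, Nov 12→Rossi, Nov 13→Huang, Nov 14→Huang+Vasquez.
Total: 120 + 130 + 120 + 130 + 150 + 140 + 140 + 150 + 210 + 210 + 220 = £1720.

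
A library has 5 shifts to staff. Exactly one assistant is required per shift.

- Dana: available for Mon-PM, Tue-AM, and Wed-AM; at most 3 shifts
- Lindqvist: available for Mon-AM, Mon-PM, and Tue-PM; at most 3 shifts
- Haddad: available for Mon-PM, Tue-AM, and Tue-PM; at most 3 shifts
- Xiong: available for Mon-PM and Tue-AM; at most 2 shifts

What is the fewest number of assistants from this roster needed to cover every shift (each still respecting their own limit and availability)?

5 slots to fill and no one can take more than 3, so at least ⌈5/3⌉ = 2 assistants are needed.
Dana and Lindqvist alone can cover everything: Mon-AM→Lindqvist, Mon-PM→Dana, Tue-AM→Dana, Tue-PM→Lindqvist, Wed-AM→Dana.

2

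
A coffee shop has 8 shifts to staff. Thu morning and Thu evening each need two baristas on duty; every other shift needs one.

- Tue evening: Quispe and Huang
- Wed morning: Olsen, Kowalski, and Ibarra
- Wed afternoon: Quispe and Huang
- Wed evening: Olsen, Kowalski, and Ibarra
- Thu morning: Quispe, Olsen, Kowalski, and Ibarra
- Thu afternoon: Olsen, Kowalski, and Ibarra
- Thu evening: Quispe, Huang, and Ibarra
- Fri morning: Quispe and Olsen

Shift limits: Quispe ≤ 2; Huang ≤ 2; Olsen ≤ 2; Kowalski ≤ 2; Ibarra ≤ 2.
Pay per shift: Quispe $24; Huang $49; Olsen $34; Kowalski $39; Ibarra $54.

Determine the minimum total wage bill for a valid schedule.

Picking the cheapest available barista for each shift independently would cost $305, but that ignores the shift limits.
An optimal schedule: Tue evening→Quispe, Wed morning→Olsen, Wed afternoon→Huang, Wed evening→Olsen, Thu morning→Kowalski+Ibarra, Thu afternoon→Kowalski, Thu evening→Huang+Ibarra, Fri morning→Quispe.
Total: 24 + 34 + 49 + 34 + 39 + 54 + 39 + 49 + 54 + 24 = $400.

$400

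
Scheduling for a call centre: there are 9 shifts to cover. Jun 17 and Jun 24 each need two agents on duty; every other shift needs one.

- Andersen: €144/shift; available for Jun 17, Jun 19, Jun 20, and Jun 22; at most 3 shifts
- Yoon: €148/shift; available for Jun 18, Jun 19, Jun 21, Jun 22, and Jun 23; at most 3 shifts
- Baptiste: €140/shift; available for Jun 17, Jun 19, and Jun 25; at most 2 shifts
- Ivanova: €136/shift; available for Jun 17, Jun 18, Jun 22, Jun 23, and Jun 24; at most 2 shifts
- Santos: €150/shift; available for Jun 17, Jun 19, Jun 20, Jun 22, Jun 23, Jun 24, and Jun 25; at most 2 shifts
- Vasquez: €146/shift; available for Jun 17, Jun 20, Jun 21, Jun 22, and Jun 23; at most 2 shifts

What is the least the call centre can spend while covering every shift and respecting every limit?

Jun 24 can only be covered by Ivanova and Santos, so that assignment is forced.
Picking the cheapest available agent for each shift independently would cost €1540, but that ignores the shift limits.
An optimal schedule: Jun 17→Andersen+Vasquez, Jun 18→Ivanova, Jun 19→Baptiste, Jun 20→Andersen, Jun 21→Vasquez, Jun 22→Andersen, Jun 23→Yoon, Jun 24→Ivanova+Santos, Jun 25→Baptiste.
Total: 144 + 146 + 136 + 140 + 144 + 146 + 144 + 148 + 136 + 150 + 140 = €1574.

€1574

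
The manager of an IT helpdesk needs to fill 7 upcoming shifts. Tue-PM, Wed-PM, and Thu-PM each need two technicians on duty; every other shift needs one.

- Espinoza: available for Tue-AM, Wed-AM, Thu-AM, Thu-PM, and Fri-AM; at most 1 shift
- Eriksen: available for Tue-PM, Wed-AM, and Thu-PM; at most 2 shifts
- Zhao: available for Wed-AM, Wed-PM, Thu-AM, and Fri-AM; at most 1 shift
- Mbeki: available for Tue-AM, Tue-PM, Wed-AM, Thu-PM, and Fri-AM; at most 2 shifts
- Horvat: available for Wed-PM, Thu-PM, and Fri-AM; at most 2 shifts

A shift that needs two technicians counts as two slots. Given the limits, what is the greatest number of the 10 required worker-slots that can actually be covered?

Total capacity across all technicians is 1+2+1+2+2 = 8, and 10 slots are needed, so at most 8 can be filled.
An assignment achieving 8: Tue-AM→Espinoza, Tue-PM→Eriksen+Mbeki, Wed-AM→Eriksen, Wed-PM→Zhao+Horvat, Thu-PM→Mbeki+Horvat.
Loads: Espinoza 1/1, Eriksen 2/2, Zhao 1/1, Mbeki 2/2, Horvat 2/2.

8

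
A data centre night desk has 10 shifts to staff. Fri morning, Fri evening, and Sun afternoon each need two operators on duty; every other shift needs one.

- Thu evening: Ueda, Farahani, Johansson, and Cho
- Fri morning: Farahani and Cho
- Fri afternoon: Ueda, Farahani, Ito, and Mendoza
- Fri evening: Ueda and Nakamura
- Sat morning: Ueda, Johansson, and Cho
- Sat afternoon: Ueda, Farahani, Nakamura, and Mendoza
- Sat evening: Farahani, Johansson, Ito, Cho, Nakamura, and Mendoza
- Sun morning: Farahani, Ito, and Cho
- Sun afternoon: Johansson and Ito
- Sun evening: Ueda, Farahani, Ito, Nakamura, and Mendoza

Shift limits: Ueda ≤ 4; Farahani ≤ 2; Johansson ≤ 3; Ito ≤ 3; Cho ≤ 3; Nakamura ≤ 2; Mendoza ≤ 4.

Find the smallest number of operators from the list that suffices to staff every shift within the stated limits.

6

13 slots to fill and no one can take more than 4, so at least ⌈13/4⌉ = 4 operators are needed.
Shifts {Fri morning, Fri evening, Sun afternoon} need 6 slots, but among the operators available for them (Ueda, Farahani, Johansson, Ito, Cho, and Nakamura) any 5 together supply at most 5. So 5 operators are not enough.
Ueda, Farahani, Johansson, Ito, Cho, and Nakamura alone can cover everything: Thu evening→Johansson, Fri morning→Farahani+Cho, Fri afternoon→Ueda, Fri evening→Ueda+Nakamura, Sat morning→Ueda, Sat afternoon→Ueda, Sat evening→Johansson, Sun morning→Farahani, Sun afternoon→Johansson+Ito, Sun evening→Ito.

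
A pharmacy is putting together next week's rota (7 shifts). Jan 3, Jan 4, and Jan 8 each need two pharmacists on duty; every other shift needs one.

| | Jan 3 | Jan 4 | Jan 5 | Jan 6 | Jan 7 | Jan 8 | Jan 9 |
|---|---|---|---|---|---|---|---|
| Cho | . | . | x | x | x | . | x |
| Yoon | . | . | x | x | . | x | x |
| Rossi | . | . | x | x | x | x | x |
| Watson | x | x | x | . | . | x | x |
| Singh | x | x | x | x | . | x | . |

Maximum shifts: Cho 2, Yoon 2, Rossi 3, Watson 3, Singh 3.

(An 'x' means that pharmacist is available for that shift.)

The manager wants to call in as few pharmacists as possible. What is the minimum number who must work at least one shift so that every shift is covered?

10 slots to fill and no one can take more than 3, so at least ⌈10/3⌉ = 4 pharmacists are needed.
Cho, Yoon, Watson, and Singh alone can cover everything: Jan 3→Watson+Singh, Jan 4→Watson+Singh, Jan 5→Singh, Jan 6→Cho, Jan 7→Cho, Jan 8→Yoon+Watson, Jan 9→Yoon.

4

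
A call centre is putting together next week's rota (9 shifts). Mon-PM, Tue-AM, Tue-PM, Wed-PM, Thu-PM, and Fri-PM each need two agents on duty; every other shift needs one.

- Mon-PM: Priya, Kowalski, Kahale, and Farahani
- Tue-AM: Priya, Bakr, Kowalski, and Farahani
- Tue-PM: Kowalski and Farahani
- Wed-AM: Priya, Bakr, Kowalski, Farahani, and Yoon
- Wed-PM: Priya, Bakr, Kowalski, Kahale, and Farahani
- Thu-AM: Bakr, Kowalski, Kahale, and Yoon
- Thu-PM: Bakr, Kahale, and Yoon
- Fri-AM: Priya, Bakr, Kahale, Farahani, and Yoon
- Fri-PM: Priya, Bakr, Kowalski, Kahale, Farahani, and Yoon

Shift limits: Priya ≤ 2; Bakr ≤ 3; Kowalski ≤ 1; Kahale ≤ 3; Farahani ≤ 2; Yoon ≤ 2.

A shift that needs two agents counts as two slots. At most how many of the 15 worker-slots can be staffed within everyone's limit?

13

Total capacity across all agents is 2+3+1+3+2+2 = 13, and 15 slots are needed, so at most 13 can be filled.
An assignment achieving 13: Mon-PM→Priya+Kahale, Tue-AM→Priya+Bakr, Tue-PM→Kowalski+Farahani, Wed-AM→Farahani, Wed-PM→Kahale, Thu-AM→Bakr, Thu-PM→Bakr+Kahale, Fri-AM→Yoon, Fri-PM→Yoon.
Loads: Priya 2/2, Bakr 3/3, Kowalski 1/1, Kahale 3/3, Farahani 2/2, Yoon 2/2.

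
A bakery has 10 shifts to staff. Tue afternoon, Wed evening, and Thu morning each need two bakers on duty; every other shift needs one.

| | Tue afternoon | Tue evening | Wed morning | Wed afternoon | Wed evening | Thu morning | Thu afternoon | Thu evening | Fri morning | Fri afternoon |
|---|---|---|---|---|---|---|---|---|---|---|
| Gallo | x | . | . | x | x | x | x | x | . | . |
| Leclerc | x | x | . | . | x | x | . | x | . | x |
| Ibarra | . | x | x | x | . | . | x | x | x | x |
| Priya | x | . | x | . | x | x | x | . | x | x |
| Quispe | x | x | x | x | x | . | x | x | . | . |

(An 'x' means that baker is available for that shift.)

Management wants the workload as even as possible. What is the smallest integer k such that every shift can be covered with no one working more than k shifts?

3

With 5 bakers and 13 worker-slots to fill, someone must work at least ⌈13/5⌉ = 3 shifts, so k ≥ 3.
k = 3 works: Tue afternoon→Priya+Quispe, Tue evening→Leclerc, Wed morning→Ibarra, Wed afternoon→Gallo, Wed evening→Priya+Quispe, Thu morning→Gallo+Leclerc, Thu afternoon→Gallo, Thu evening→Ibarra, Fri morning→Ibarra, Fri afternoon→Leclerc.
Loads: Gallo 3, Leclerc 3, Ibarra 3, Priya 2, Quispe 2 — all ≤ 3.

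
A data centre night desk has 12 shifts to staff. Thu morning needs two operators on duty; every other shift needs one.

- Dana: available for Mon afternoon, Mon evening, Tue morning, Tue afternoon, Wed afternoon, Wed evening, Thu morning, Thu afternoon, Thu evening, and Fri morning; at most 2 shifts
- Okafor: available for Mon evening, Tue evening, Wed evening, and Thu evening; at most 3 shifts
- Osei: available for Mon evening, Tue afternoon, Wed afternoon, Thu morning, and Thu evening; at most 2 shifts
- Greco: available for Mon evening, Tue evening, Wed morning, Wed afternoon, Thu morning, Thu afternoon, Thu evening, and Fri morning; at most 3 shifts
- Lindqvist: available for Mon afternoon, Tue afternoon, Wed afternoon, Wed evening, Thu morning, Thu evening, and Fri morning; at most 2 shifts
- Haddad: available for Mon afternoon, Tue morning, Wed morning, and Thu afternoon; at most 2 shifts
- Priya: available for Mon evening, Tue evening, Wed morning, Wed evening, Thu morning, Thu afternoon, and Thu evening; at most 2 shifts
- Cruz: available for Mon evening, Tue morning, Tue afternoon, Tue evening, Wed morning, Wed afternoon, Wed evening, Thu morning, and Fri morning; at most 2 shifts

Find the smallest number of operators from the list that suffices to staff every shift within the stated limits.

6

13 slots to fill and no one can take more than 3, so at least ⌈13/3⌉ = 5 operators are needed.
Any 5 operators together have capacity at most 3+3+2+2+2 = 12 < 13 slots, so 5 can never suffice.
Dana, Okafor, Osei, Greco, Lindqvist, and Haddad alone can cover everything: Mon afternoon→Dana, Mon evening→Okafor, Tue morning→Dana, Tue afternoon→Osei, Tue evening→Okafor, Wed morning→Greco, Wed afternoon→Osei, Wed evening→Okafor, Thu morning→Greco+Lindqvist, Thu afternoon→Haddad, Thu evening→Lindqvist, Fri morning→Greco.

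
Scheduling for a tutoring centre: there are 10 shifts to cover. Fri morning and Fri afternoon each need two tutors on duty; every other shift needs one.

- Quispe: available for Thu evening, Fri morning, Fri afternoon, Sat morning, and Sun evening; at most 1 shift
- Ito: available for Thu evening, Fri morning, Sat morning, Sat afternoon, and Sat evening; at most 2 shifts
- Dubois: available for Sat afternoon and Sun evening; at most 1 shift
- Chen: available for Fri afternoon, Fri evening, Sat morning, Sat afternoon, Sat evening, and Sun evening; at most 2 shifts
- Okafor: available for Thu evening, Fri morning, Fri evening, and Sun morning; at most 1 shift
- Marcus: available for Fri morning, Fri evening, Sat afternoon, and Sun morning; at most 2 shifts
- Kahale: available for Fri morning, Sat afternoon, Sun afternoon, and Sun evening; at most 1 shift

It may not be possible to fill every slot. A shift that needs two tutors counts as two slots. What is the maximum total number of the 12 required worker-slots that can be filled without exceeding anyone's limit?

10

Total capacity across all tutors is 1+2+1+2+1+2+1 = 10, and 12 slots are needed, so at most 10 can be filled.
An assignment achieving 10: Thu evening→Ito, Fri morning→Marcus, Fri afternoon→Quispe+Chen, Fri evening→Chen, Sat afternoon→Marcus, Sat evening→Ito, Sun morning→Okafor, Sun afternoon→Kahale, Sun evening→Dubois.
Loads: Quispe 1/1, Ito 2/2, Dubois 1/1, Chen 2/2, Okafor 1/1, Marcus 2/2, Kahale 1/1.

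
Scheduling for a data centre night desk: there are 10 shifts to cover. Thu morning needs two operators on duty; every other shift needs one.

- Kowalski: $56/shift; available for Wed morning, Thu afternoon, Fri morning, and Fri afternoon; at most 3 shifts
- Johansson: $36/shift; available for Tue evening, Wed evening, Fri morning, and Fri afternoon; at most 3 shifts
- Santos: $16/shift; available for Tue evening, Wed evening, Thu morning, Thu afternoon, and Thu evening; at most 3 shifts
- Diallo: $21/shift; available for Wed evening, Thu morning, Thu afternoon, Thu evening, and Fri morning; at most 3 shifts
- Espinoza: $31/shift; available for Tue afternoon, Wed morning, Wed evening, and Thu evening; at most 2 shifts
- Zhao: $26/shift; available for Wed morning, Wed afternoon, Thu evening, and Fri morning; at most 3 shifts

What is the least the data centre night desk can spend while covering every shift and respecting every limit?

$256

Tue afternoon can only be covered by Espinoza, so that assignment is forced.
Wed afternoon can only be covered by Zhao, so that assignment is forced.
Thu morning can only be covered by Santos and Diallo, so that assignment is forced.
Picking the cheapest available operator for each shift independently would cost $241, but that ignores the shift limits.
An optimal schedule: Tue afternoon→Espinoza, Tue evening→Santos, Wed morning→Zhao, Wed afternoon→Zhao, Wed evening→Diallo, Thu morning→Santos+Diallo, Thu afternoon→Santos, Thu evening→Diallo, Fri morning→Zhao, Fri afternoon→Johansson.
Total: 31 + 16 + 26 + 26 + 21 + 16 + 21 + 16 + 21 + 26 + 36 = $256.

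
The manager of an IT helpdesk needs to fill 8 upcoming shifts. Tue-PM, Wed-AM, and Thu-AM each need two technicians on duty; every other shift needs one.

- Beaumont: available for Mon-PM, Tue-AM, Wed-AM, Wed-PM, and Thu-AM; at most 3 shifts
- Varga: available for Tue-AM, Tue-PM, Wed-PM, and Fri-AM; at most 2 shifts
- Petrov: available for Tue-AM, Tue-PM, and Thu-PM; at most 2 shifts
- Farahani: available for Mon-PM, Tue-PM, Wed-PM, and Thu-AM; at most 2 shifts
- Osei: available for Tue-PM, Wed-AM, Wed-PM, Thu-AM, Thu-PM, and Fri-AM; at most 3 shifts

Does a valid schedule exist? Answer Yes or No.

Wed-AM can only be covered by Beaumont and Osei, so that assignment is forced.
One valid schedule: Mon-PM→Beaumont, Tue-AM→Beaumont, Tue-PM→Petrov+Farahani, Wed-AM→Beaumont+Osei, Wed-PM→Varga, Thu-AM→Farahani+Osei, Thu-PM→Petrov, Fri-AM→Varga.
Loads: Beaumont 3/3, Varga 2/2, Petrov 2/2, Farahani 2/2, Osei 2/3 — all within limits.

Yes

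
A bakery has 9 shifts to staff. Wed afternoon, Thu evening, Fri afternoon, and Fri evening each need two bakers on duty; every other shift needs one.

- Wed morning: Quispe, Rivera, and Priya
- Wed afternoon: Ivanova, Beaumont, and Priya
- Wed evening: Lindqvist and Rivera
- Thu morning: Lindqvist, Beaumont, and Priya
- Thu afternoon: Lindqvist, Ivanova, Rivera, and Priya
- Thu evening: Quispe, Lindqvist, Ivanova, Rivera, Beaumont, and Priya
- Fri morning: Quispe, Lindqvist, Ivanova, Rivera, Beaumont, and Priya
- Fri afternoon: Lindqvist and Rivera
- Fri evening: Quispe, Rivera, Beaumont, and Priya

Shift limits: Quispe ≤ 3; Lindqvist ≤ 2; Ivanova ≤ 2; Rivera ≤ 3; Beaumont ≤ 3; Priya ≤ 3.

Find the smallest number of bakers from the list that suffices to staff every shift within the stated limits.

5

13 slots to fill and no one can take more than 3, so at least ⌈13/3⌉ = 5 bakers are needed.
Quispe, Lindqvist, Ivanova, Rivera, and Beaumont alone can cover everything: Wed morning→Quispe, Wed afternoon→Ivanova+Beaumont, Wed evening→Lindqvist, Thu morning→Beaumont, Thu afternoon→Ivanova, Thu evening→Rivera+Beaumont, Fri morning→Quispe, Fri afternoon→Lindqvist+Rivera, Fri evening→Quispe+Rivera.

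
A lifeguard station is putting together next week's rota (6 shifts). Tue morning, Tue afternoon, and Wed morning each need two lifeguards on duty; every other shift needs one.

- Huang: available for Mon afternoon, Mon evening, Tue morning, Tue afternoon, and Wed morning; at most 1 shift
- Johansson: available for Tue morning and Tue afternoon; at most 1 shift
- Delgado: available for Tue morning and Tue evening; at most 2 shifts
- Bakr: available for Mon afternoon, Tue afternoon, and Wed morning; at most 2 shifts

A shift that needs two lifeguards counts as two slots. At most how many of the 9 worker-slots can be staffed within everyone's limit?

Total capacity across all lifeguards is 1+1+2+2 = 6, and 9 slots are needed, so at most 6 can be filled.
An assignment achieving 6: Mon afternoon→Bakr, Mon evening→Huang, Tue morning→Johansson+Delgado, Tue evening→Delgado, Wed morning→Bakr.
Loads: Huang 1/1, Johansson 1/1, Delgado 2/2, Bakr 2/2.

6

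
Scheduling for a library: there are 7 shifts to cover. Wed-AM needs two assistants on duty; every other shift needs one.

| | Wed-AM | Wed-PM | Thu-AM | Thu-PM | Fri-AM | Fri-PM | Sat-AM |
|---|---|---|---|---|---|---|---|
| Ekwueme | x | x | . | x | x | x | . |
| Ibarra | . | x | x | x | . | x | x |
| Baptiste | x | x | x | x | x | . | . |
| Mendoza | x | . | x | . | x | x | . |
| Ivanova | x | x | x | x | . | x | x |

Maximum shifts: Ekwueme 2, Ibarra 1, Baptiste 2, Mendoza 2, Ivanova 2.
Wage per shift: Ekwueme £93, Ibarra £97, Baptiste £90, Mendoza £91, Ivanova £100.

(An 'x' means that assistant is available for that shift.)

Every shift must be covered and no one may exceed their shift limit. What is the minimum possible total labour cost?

£745

Picking the cheapest available assistant for each shift independently would cost £729, but that ignores the shift limits.
An optimal schedule: Wed-AM→Mendoza+Ivanova, Wed-PM→Ekwueme, Thu-AM→Baptiste, Thu-PM→Baptiste, Fri-AM→Ekwueme, Fri-PM→Mendoza, Sat-AM→Ibarra.
Total: 91 + 100 + 93 + 90 + 90 + 93 + 91 + 97 = £745.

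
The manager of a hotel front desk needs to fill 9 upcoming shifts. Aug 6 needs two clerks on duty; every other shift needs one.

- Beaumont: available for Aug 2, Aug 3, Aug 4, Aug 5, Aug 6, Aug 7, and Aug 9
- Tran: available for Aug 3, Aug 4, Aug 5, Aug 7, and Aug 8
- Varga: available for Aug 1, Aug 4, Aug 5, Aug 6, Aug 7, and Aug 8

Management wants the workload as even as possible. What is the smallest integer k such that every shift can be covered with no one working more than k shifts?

With 3 clerks and 10 worker-slots to fill, someone must work at least ⌈10/3⌉ = 4 shifts, so k ≥ 4.
k = 4 works: Aug 1→Varga, Aug 2→Beaumont, Aug 3→Beaumont, Aug 4→Tran, Aug 5→Tran, Aug 6→Beaumont+Varga, Aug 7→Tran, Aug 8→Tran, Aug 9→Beaumont.
Loads: Beaumont 4, Tran 4, Varga 2 — all ≤ 4.

4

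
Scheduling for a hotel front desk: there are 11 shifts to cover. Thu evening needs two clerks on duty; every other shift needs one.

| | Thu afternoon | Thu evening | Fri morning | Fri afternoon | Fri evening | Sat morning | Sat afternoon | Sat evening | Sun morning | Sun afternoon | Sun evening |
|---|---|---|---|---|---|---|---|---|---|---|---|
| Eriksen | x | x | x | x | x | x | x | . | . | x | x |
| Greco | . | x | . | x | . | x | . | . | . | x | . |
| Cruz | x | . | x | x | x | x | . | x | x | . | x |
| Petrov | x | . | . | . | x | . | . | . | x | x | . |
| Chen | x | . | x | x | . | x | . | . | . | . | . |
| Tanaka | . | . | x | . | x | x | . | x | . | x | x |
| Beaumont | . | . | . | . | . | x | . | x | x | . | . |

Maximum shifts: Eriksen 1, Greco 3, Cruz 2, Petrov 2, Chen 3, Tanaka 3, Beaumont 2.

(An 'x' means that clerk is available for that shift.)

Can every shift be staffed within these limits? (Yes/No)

No

Total capacity is 16 and 12 slots are needed, so capacity alone doesn't rule it out.
Shifts {Thu evening, Sat afternoon} need 3 worker-slots in total, but the clerks available for any of those shifts (Eriksen and Greco) can supply at most 2 among them. So no valid schedule exists.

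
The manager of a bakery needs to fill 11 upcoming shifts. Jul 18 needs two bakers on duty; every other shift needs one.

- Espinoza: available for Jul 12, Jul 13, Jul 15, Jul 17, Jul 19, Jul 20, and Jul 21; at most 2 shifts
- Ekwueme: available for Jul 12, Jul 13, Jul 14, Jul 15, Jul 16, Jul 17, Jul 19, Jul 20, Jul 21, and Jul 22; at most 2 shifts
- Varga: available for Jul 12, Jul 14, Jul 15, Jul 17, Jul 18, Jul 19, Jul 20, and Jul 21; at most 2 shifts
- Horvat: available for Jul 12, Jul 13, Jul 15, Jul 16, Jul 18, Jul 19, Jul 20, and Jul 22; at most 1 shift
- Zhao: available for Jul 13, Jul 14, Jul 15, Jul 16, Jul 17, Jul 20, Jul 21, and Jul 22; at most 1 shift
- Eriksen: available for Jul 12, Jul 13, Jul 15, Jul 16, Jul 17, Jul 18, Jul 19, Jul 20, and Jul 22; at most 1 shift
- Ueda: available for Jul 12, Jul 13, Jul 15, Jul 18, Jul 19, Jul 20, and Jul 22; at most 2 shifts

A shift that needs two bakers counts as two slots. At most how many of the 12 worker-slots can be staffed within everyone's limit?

Total capacity across all bakers is 2+2+2+1+1+1+2 = 11, and 12 slots are needed, so at most 11 can be filled.
An assignment achieving 11: Jul 12→Varga, Jul 13→Eriksen, Jul 14→Ekwueme, Jul 15→Ueda, Jul 16→Ekwueme, Jul 17→Espinoza, Jul 18→Varga+Horvat, Jul 19→Ueda, Jul 21→Espinoza, Jul 22→Zhao.
Loads: Espinoza 2/2, Ekwueme 2/2, Varga 2/2, Horvat 1/1, Zhao 1/1, Eriksen 1/1, Ueda 2/2.

11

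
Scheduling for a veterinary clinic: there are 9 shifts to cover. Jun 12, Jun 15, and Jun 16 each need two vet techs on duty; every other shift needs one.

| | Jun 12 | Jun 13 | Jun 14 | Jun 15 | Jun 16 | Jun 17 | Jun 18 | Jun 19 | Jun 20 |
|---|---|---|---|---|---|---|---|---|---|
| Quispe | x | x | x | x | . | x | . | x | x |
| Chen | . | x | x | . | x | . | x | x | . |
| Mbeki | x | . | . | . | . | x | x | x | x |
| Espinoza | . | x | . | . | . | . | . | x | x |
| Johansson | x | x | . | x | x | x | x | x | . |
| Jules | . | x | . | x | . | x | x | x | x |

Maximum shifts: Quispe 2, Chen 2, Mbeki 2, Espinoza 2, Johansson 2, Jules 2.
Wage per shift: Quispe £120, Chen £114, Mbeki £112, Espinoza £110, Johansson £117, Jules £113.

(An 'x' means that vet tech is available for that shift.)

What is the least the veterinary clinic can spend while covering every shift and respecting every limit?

£1372

Jun 16 can only be covered by Chen and Johansson, so that assignment is forced.
Picking the cheapest available vet tech for each shift independently would cost £1358, but that ignores the shift limits.
An optimal schedule: Jun 12→Quispe+Mbeki, Jun 13→Espinoza, Jun 14→Quispe, Jun 15→Johansson+Jules, Jun 16→Chen+Johansson, Jun 17→Mbeki, Jun 18→Chen, Jun 19→Jules, Jun 20→Espinoza.
Total: 120 + 112 + 110 + 120 + 117 + 113 + 114 + 117 + 112 + 114 + 113 + 110 = £1372.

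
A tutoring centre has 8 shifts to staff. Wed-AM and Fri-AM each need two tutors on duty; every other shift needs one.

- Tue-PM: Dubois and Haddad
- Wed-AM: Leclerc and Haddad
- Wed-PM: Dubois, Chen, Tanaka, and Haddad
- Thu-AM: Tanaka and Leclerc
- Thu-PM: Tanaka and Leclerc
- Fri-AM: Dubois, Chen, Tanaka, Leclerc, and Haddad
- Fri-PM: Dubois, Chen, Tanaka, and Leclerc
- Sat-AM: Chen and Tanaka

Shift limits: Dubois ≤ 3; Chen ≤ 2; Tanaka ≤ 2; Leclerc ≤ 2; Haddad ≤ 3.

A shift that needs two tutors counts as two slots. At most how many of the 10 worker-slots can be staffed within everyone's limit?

10

Total capacity across all tutors is 3+2+2+2+3 = 12, and 10 slots are needed, so at most 10 can be filled.
An assignment achieving 10: Tue-PM→Dubois, Wed-AM→Leclerc+Haddad, Wed-PM→Dubois, Thu-AM→Tanaka, Thu-PM→Tanaka, Fri-AM→Chen+Leclerc, Fri-PM→Dubois, Sat-AM→Chen.
Loads: Dubois 3/3, Chen 2/2, Tanaka 2/2, Leclerc 2/2, Haddad 1/3.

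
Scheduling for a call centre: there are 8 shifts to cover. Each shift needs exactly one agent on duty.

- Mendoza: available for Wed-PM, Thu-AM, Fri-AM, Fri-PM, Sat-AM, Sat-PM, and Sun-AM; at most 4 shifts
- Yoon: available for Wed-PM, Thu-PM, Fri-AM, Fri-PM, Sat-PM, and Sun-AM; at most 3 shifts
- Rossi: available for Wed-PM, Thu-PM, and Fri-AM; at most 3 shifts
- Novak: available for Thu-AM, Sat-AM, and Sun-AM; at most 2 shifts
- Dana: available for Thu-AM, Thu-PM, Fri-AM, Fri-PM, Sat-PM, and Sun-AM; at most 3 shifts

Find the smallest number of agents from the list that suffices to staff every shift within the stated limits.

8 slots to fill and no one can take more than 4, so at least ⌈8/4⌉ = 2 agents are needed.
Any 2 agents together have capacity at most 4+3 = 7 < 8 slots, so 2 can never suffice.
Mendoza, Yoon, and Rossi alone can cover everything: Wed-PM→Yoon, Thu-AM→Mendoza, Thu-PM→Yoon, Fri-AM→Rossi, Fri-PM→Mendoza, Sat-AM→Mendoza, Sat-PM→Mendoza, Sun-AM→Yoon.

3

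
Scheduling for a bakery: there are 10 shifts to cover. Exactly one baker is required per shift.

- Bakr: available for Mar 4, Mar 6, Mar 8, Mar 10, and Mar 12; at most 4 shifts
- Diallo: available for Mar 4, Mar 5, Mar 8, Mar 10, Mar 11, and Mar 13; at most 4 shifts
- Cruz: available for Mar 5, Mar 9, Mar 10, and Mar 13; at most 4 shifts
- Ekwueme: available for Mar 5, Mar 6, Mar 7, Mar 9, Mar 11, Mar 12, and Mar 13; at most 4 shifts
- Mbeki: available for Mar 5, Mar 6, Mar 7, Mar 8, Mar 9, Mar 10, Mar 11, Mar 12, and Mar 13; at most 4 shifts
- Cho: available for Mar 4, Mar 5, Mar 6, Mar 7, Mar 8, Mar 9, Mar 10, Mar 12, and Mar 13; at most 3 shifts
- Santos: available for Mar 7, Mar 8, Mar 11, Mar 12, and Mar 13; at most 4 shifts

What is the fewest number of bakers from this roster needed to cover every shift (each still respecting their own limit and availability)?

3

10 slots to fill and no one can take more than 4, so at least ⌈10/4⌉ = 3 bakers are needed.
Bakr, Diallo, and Ekwueme alone can cover everything: Mar 4→Bakr, Mar 5→Diallo, Mar 6→Bakr, Mar 7→Ekwueme, Mar 8→Bakr, Mar 9→Ekwueme, Mar 10→Bakr, Mar 11→Diallo, Mar 12→Ekwueme, Mar 13→Diallo.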